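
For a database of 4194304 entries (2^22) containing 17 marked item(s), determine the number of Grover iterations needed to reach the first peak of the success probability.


After j Grover iterations the success probability is P(j) = sin^2((2j+1)*theta), where sin(theta) = sqrt(k/N).
N = 2^22 = 4194304, k = 17
sin(theta) = sqrt(k/N) = 0.002013235169
theta = arcsin(sqrt(k/N)) = 0.002013236529 rad
P(j) reaches its first maximum when (2j+1)*theta is as close as possible to pi/2, i.e. j = round(pi/(4*theta) - 1/2).
pi/(4*theta) - 1/2 = 389.6172
(For comparison, the common estimate pi/4 * sqrt(N/k) = 390.1174; the exact maximiser is used here.)
Optimal iterations = 390

390


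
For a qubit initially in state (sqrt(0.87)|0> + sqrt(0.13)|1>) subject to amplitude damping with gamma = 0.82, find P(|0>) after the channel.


For amplitude damping with parameter gamma on state sqrt(a)|0> + sqrt(b)|1>:
alpha^2 = 0.87, beta^2 = 0.13
P(|0>) = alpha^2 + gamma * beta^2
= 0.87 + 0.82 * 0.13
= 0.87 + 0.1066
= 0.9766

0.9766


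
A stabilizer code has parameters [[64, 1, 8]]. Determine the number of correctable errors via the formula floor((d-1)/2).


Code parameters: [[64, 1, 8]], distance d = 8.
Number of correctable errors = floor((d-1)/2)
= floor((8 - 1)/2)
= floor(7/2)
= 3

3


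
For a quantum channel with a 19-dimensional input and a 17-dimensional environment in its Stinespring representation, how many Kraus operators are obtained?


Tracing out the environment in an orthonormal basis {|i>_E} gives Kraus operators K_i = <i|_E U |0>_E.
Number of Kraus operators = dim(H_env) = d_env
= 17

17


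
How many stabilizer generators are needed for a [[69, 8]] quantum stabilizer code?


For an [[n,k]] stabilizer code:
Number of stabilizer generators = n - k
= 69 - 8
= 61

61


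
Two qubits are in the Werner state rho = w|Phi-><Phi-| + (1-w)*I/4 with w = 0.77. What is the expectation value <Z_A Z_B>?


|Phi-> = (|00> - |11>)/sqrt(2)
For the pure Bell state, <Z_A Z_B> = +1 (Bell-state Pauli correlator).
The maximally-mixed part I/4 has tr(I/4 * P tensor P) = 0 for any traceless Pauli P.
So <Z_A Z_B>_rho = w * (+1) + (1 - w) * 0
= 0.77 * (+1)
= 0.7700

0.7700


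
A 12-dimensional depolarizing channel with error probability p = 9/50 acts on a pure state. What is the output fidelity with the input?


F = (1-p) + p/d
= (1 - 0.1800) + 0.1800/12
= 0.8200 + 0.0150
= 0.8350

0.8350


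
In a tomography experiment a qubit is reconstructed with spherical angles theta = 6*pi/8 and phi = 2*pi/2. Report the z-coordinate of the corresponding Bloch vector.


theta = 2.3562, phi = 3.1416
r_z = cos(theta) = -0.7071

-0.7071


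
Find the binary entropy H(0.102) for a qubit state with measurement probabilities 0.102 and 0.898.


S = -p*log2(p) - (1-p)*log2(1-p)
p = 0.1020, 1-p = 0.8980
= -0.1020 * log2(0.1020) - 0.8980 * log2(0.8980)
= -(-0.3359) - (-0.1394)
= 0.4753

0.4753


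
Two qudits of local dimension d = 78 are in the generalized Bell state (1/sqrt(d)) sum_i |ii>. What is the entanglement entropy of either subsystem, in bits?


For a maximally entangled state in d x d:
S = log2(d) = log2(78)
= 6.2854

6.2854


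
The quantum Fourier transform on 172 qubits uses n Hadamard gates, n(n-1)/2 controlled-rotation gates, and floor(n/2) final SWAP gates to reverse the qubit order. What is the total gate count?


Hadamard gates: 172
Controlled rotations: n*(n-1)/2 = 172*171/2 = 14706
SWAP gates: floor(n/2) = floor(172/2) = 86
Total = 172 + 14706 + 86
= 14964

14964


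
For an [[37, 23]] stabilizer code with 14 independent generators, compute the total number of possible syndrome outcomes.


Each stabilizer generator gives a binary (+1 or -1) measurement outcome.
With 14 independent generators:
Total syndromes = 2^14
= 16384

16384


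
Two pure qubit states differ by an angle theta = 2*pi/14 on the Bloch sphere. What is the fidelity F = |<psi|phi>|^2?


For states separated by angle theta on Bloch sphere:
F = cos^2(theta/2)
theta = 2*pi/14 = 0.4488
theta/2 = 0.2244
cos(theta/2) = 0.9749
F = 0.9505

0.9505


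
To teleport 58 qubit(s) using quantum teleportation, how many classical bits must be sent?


Quantum teleportation requires 2 classical bits per qubit teleported.
58 qubit(s) -> 2 * 58 = 116 classical bits

116


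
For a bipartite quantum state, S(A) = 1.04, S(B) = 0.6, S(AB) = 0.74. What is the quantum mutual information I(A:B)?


I(A:B) = S(A) + S(B) - S(AB)
= 1.04 + 0.6 - 0.74
= 0.9000

0.9000


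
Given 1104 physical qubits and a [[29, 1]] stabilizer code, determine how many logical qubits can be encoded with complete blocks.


Each code block uses 29 physical qubits for 1 logical qubit(s).
Number of complete blocks = floor(1104 / 29) = 38
Logical qubits = 38 * 1
= 38

38


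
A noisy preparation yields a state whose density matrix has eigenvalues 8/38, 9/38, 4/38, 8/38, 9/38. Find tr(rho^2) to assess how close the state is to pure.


tr(rho^2) = sum of eigenvalues squared
= (8/38)^2 + (9/38)^2 + (4/38)^2 + (8/38)^2 + (9/38)^2
= (64 + 81 + 16 + 64 + 81) / 1444
= 306/1444
= 0.2119

0.2119


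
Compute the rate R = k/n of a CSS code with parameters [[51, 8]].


Code rate R = k/n
= 8/51
= 0.1569

0.1569


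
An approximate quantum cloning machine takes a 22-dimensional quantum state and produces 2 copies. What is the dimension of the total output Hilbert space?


Output space = H^(tensor 2) where dim(H) = 22
dim = 22^2
= 484

484


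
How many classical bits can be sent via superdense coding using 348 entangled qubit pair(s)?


Superdense coding allows 2 classical bits per shared entangled pair.
348 pair(s) -> 2 * 348 = 696 classical bits

696


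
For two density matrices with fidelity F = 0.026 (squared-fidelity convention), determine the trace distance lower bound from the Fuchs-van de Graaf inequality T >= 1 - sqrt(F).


Fuchs-van de Graaf (squared-fidelity convention): 1 - sqrt(F) <= T <= sqrt(1 - F).
Lower bound: T >= 1 - sqrt(F)
sqrt(F) = sqrt(0.026) = 0.1612
T >= 1 - 0.1612
T >= 0.8388

0.8388


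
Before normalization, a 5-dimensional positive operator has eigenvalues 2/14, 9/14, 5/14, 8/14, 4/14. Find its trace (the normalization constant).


tr(M) = sum of eigenvalues
= 2/14 + 9/14 + 5/14 + 8/14 + 4/14
= 28/14
= 2.0000

2.0000


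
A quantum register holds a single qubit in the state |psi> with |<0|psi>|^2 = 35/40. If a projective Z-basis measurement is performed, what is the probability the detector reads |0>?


|alpha|^2 = 35/40 = 0.8750
|beta|^2 = 1 - 35/40 = 5/40 = 0.1250
P(|0>) = |alpha|^2 = 0.8750

0.8750


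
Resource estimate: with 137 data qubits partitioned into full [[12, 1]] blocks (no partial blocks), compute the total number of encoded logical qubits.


Each code block uses 12 physical qubits for 1 logical qubit(s).
Number of complete blocks = floor(137 / 12) = 11
Logical qubits = 11 * 1
= 11

11


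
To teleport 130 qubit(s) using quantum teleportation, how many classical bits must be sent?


Quantum teleportation requires 2 classical bits per qubit teleported.
130 qubit(s) -> 2 * 130 = 260 classical bits

260


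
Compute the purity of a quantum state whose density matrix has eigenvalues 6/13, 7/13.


tr(rho^2) = sum of eigenvalues squared
= (6/13)^2 + (7/13)^2
= (36 + 49) / 169
= 85/169
= 0.5030

0.5030


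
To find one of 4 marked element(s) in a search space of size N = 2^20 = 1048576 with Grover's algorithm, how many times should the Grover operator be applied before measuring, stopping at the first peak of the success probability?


After j Grover iterations the success probability is P(j) = sin^2((2j+1)*theta), where sin(theta) = sqrt(k/N).
N = 2^20 = 1048576, k = 4
sin(theta) = sqrt(k/N) = 0.001953125
theta = arcsin(sqrt(k/N)) = 0.001953126242 rad
P(j) reaches its first maximum when (2j+1)*theta is as close as possible to pi/2, i.e. j = round(pi/(4*theta) - 1/2).
pi/(4*theta) - 1/2 = 401.6236
(For comparison, the common estimate pi/4 * sqrt(N/k) = 402.1239; the exact maximiser is used here.)
Optimal iterations = 402

402


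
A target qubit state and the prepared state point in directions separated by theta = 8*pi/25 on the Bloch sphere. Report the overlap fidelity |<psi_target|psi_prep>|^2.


For states separated by angle theta on Bloch sphere:
F = cos^2(theta/2)
theta = 8*pi/25 = 1.0053
theta/2 = 0.5027
cos(theta/2) = 0.8763
F = 0.7679

0.7679


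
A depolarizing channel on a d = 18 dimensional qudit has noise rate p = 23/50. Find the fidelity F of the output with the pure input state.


F = (1-p) + p/d
= (1 - 0.4600) + 0.4600/18
= 0.5400 + 0.0256
= 0.5656

0.5656


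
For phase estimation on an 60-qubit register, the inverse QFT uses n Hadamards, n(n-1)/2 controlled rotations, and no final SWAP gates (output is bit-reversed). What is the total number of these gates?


Hadamard gates: 60
Controlled rotations: n*(n-1)/2 = 60*59/2 = 1770
SWAP gates: 0 (omitted)
Total = 60 + 1770
= 1830

1830


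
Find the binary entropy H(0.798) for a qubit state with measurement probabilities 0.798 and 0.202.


S = -p*log2(p) - (1-p)*log2(1-p)
p = 0.7980, 1-p = 0.2020
= -0.7980 * log2(0.7980) - 0.2020 * log2(0.2020)
= -(-0.2598) - (-0.4661)
= 0.7259

0.7259


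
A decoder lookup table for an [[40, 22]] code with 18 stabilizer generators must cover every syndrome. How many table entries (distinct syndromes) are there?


Each stabilizer generator gives a binary (+1 or -1) measurement outcome.
With 18 independent generators:
Total syndromes = 2^18
= 262144

262144


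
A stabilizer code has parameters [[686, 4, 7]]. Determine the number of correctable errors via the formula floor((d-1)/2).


Code parameters: [[686, 4, 7]], distance d = 7.
Number of correctable errors = floor((d-1)/2)
= floor((7 - 1)/2)
= floor(6/2)
= 3

3


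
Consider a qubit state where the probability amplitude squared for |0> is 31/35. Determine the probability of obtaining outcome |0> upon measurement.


|alpha|^2 = 31/35 = 0.8857
|beta|^2 = 1 - 31/35 = 4/35 = 0.1143
P(|0>) = |alpha|^2 = 0.8857

0.8857


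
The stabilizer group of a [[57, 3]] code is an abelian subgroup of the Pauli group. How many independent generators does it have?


For an [[n,k]] stabilizer code:
Number of stabilizer generators = n - k
= 57 - 3
= 54

54


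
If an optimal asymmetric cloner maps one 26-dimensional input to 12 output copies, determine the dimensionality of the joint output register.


Output space = H^(tensor 12) where dim(H) = 26
dim = 26^12
= 676 (after 2 factors)
= 17576 (after 3 factors)
= 456976 (after 4 factors)
= 11881376 (after 5 factors)
= 308915776 (after 6 factors)
= 8031810176 (after 7 factors)
= 208827064576 (after 8 factors)
= 5429503678976 (after 9 factors)
= 141167095653376 (after 10 factors)
= 3670344486987776 (after 11 factors)
= 95428956661682176 (after 12 factors)
= 95428956661682176

95428956661682176


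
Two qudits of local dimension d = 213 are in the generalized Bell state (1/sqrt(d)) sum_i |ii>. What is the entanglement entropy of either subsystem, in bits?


For a maximally entangled state in d x d:
S = log2(d) = log2(213)
= 7.7347

7.7347


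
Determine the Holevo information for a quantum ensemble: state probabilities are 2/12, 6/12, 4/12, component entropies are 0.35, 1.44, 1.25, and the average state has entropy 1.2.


chi = S(rho) - sum_i p_i * S(rho_i)
Weighted entropy = 2/12 * 0.35 + 6/12 * 1.44 + 4/12 * 1.25
= 1.1950
chi = 1.2 - 1.1950
= 0.0050

0.0050


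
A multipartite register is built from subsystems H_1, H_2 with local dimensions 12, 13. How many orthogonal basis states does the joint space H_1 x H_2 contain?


dim(H_1 x H_2) = 12 * 13
= 156

156


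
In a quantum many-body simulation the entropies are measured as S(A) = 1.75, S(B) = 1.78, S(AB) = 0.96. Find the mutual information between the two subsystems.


I(A:B) = S(A) + S(B) - S(AB)
= 1.75 + 1.78 - 0.96
= 2.5700

2.5700


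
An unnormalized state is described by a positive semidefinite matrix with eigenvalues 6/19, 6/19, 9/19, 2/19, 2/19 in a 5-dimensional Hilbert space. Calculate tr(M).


tr(M) = sum of eigenvalues
= 6/19 + 6/19 + 9/19 + 2/19 + 2/19
= 25/19
= 1.3158

1.3158


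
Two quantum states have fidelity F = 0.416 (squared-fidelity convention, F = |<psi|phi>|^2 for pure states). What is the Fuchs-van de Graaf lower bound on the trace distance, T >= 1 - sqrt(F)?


Fuchs-van de Graaf (squared-fidelity convention): 1 - sqrt(F) <= T <= sqrt(1 - F).
Lower bound: T >= 1 - sqrt(F)
sqrt(F) = sqrt(0.416) = 0.6450
T >= 1 - 0.6450
T >= 0.3550

0.3550


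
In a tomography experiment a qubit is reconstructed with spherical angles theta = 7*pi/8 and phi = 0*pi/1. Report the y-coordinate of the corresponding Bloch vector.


theta = 2.7489, phi = 0.0000
r_y = sin(theta)*sin(phi) = 0.3827 * 0.0000
r_y = 0.0000

0.0000


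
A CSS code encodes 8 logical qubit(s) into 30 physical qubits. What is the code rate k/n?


Code rate R = k/n
= 8/30
= 0.2667

0.2667


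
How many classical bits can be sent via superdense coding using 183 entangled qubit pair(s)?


Superdense coding allows 2 classical bits per shared entangled pair.
183 pair(s) -> 2 * 183 = 366 classical bits

366


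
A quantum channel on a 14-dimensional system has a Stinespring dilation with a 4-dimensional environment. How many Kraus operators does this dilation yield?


Tracing out the environment in an orthonormal basis {|i>_E} gives Kraus operators K_i = <i|_E U |0>_E.
Number of Kraus operators = dim(H_env) = d_env
= 4

4


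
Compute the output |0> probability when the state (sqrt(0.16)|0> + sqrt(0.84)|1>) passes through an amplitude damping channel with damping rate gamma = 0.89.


For amplitude damping with parameter gamma on state sqrt(a)|0> + sqrt(b)|1>:
alpha^2 = 0.16, beta^2 = 0.84
P(|0>) = alpha^2 + gamma * beta^2
= 0.16 + 0.89 * 0.84
= 0.16 + 0.7476
= 0.9076

0.9076


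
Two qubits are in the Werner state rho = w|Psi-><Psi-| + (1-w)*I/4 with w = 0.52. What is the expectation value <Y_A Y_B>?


|Psi-> = (|01> - |10>)/sqrt(2)
For the pure Bell state, <Y_A Y_B> = -1 (Bell-state Pauli correlator).
The maximally-mixed part I/4 has tr(I/4 * P tensor P) = 0 for any traceless Pauli P.
So <Y_A Y_B>_rho = w * (-1) + (1 - w) * 0
= 0.52 * (-1)
= -0.5200

-0.5200


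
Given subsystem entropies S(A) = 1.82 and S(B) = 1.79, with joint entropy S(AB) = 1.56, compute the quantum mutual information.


I(A:B) = S(A) + S(B) - S(AB)
= 1.82 + 1.79 - 1.56
= 2.0500

2.0500


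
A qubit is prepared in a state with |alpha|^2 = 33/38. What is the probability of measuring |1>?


|alpha|^2 = 33/38 = 0.8684
|beta|^2 = 1 - 33/38 = 5/38 = 0.1316
P(|1>) = |beta|^2 = 0.1316

0.1316


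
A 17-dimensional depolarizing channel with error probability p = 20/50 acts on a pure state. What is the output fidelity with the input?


F = (1-p) + p/d
= (1 - 0.4000) + 0.4000/17
= 0.6000 + 0.0235
= 0.6235

0.6235


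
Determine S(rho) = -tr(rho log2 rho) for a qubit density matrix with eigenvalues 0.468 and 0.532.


S = -p*log2(p) - (1-p)*log2(1-p)
p = 0.4680, 1-p = 0.5320
= -0.4680 * log2(0.4680) - 0.5320 * log2(0.5320)
= -(-0.5127) - (-0.4844)
= 0.9970

0.9970


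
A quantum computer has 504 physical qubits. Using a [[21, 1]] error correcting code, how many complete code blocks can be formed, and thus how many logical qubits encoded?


Each code block uses 21 physical qubits for 1 logical qubit(s).
Number of complete blocks = floor(504 / 21) = 24
Logical qubits = 24 * 1
= 24

24


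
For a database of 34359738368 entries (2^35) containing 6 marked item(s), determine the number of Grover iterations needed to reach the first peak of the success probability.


After j Grover iterations the success probability is P(j) = sin^2((2j+1)*theta), where sin(theta) = sqrt(k/N).
N = 2^35 = 34359738368, k = 6
sin(theta) = sqrt(k/N) = 1.321449896e-05
theta = arcsin(sqrt(k/N)) = 1.321449896e-05 rad
P(j) reaches its first maximum when (2j+1)*theta is as close as possible to pi/2, i.e. j = round(pi/(4*theta) - 1/2).
pi/(4*theta) - 1/2 = 59434.0776
(For comparison, the common estimate pi/4 * sqrt(N/k) = 59434.5776; the exact maximiser is used here.)
Optimal iterations = 59434

59434


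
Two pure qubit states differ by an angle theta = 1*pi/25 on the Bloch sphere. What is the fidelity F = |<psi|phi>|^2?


For states separated by angle theta on Bloch sphere:
F = cos^2(theta/2)
theta = 1*pi/25 = 0.1257
theta/2 = 0.0628
cos(theta/2) = 0.9980
F = 0.9961

0.9961


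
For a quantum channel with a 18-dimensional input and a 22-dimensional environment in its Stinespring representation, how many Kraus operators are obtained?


Tracing out the environment in an orthonormal basis {|i>_E} gives Kraus operators K_i = <i|_E U |0>_E.
Number of Kraus operators = dim(H_env) = d_env
= 22

22


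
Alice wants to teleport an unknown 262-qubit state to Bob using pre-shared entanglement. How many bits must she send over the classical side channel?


Quantum teleportation requires 2 classical bits per qubit teleported.
262 qubit(s) -> 2 * 262 = 524 classical bits

524


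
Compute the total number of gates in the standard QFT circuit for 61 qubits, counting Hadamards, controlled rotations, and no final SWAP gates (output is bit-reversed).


Hadamard gates: 61
Controlled rotations: n*(n-1)/2 = 61*60/2 = 1830
SWAP gates: 0 (omitted)
Total = 61 + 1830
= 1891

1891


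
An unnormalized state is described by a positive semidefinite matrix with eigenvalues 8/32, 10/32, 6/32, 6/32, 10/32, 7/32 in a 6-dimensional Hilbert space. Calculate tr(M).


tr(M) = sum of eigenvalues
= 8/32 + 10/32 + 6/32 + 6/32 + 10/32 + 7/32
= 47/32
= 1.4688

1.4688


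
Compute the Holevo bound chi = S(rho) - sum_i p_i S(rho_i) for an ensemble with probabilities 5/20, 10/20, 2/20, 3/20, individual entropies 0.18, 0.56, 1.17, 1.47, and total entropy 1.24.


chi = S(rho) - sum_i p_i * S(rho_i)
Weighted entropy = 5/20 * 0.18 + 10/20 * 0.56 + 2/20 * 1.17 + 3/20 * 1.47
= 0.6625
chi = 1.24 - 0.6625
= 0.5775

0.5775


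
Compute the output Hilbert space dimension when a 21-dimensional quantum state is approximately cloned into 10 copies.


Output space = H^(tensor 10) where dim(H) = 21
dim = 21^10
= 441 (after 2 factors)
= 9261 (after 3 factors)
= 194481 (after 4 factors)
= 4084101 (after 5 factors)
= 85766121 (after 6 factors)
= 1801088541 (after 7 factors)
= 37822859361 (after 8 factors)
= 794280046581 (after 9 factors)
= 16679880978201 (after 10 factors)
= 16679880978201

16679880978201


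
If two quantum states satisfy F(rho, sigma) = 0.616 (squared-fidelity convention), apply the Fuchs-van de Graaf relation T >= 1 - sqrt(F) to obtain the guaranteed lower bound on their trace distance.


Fuchs-van de Graaf (squared-fidelity convention): 1 - sqrt(F) <= T <= sqrt(1 - F).
Lower bound: T >= 1 - sqrt(F)
sqrt(F) = sqrt(0.616) = 0.7849
T >= 1 - 0.7849
T >= 0.2151

0.2151


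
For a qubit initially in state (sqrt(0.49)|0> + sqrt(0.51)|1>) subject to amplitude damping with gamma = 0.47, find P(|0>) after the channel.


For amplitude damping with parameter gamma on state sqrt(a)|0> + sqrt(b)|1>:
alpha^2 = 0.49, beta^2 = 0.51
P(|0>) = alpha^2 + gamma * beta^2
= 0.49 + 0.47 * 0.51
= 0.49 + 0.2397
= 0.7297

0.7297


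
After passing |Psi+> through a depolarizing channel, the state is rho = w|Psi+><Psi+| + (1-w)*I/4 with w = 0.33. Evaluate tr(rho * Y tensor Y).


|Psi+> = (|01> + |10>)/sqrt(2)
For the pure Bell state, <Y_A Y_B> = +1 (Bell-state Pauli correlator).
The maximally-mixed part I/4 has tr(I/4 * P tensor P) = 0 for any traceless Pauli P.
So <Y_A Y_B>_rho = w * (+1) + (1 - w) * 0
= 0.33 * (+1)
= 0.3300

0.3300


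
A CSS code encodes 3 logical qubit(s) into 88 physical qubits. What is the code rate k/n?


Code rate R = k/n
= 3/88
= 0.0341

0.0341


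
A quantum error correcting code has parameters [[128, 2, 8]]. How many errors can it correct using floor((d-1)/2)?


Code parameters: [[128, 2, 8]], distance d = 8.
Number of correctable errors = floor((d-1)/2)
= floor((8 - 1)/2)
= floor(7/2)
= 3

3


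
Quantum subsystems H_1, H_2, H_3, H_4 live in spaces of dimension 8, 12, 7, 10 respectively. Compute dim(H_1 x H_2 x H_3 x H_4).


dim(H_1 x H_2 x H_3 x H_4) = 8 * 12 * 7 * 10
= 96 * 7 * 10
= 672 * 10
= 6720

6720


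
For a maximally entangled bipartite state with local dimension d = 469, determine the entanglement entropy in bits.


For a maximally entangled state in d x d:
S = log2(d) = log2(469)
= 8.8734

8.8734


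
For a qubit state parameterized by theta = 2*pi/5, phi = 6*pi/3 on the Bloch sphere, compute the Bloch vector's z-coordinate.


theta = 1.2566, phi = 6.2832
r_z = cos(theta) = 0.3090

0.3090


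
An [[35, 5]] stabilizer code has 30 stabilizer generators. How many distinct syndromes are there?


Each stabilizer generator gives a binary (+1 or -1) measurement outcome.
With 30 independent generators:
Total syndromes = 2^30
= 1073741824

1073741824


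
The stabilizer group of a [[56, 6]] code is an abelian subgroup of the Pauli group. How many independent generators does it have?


For an [[n,k]] stabilizer code:
Number of stabilizer generators = n - k
= 56 - 6
= 50

50


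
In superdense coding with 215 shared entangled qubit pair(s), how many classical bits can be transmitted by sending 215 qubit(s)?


Superdense coding allows 2 classical bits per shared entangled pair.
215 pair(s) -> 2 * 215 = 430 classical bits

430


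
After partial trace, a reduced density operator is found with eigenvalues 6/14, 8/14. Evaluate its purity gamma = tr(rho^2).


tr(rho^2) = sum of eigenvalues squared
= (6/14)^2 + (8/14)^2
= (36 + 64) / 196
= 100/196
= 0.5102

0.5102


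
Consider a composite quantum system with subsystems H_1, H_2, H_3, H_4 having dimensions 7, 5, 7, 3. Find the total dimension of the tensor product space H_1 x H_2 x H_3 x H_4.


dim(H_1 x H_2 x H_3 x H_4) = 7 * 5 * 7 * 3
= 35 * 7 * 3
= 245 * 3
= 735

735


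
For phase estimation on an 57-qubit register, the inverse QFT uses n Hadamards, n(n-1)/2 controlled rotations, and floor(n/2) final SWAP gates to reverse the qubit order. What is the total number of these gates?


Hadamard gates: 57
Controlled rotations: n*(n-1)/2 = 57*56/2 = 1596
SWAP gates: floor(n/2) = floor(57/2) = 28
Total = 57 + 1596 + 28
= 1681

1681


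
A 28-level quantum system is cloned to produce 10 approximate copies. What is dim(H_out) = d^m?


Output space = H^(tensor 10) where dim(H) = 28
dim = 28^10
= 784 (after 2 factors)
= 21952 (after 3 factors)
= 614656 (after 4 factors)
= 17210368 (after 5 factors)
= 481890304 (after 6 factors)
= 13492928512 (after 7 factors)
= 377801998336 (after 8 factors)
= 10578455953408 (after 9 factors)
= 296196766695424 (after 10 factors)
= 296196766695424

296196766695424


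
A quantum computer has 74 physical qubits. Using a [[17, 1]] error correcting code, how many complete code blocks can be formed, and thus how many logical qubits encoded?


Each code block uses 17 physical qubits for 1 logical qubit(s).
Number of complete blocks = floor(74 / 17) = 4
Logical qubits = 4 * 1
= 4

4


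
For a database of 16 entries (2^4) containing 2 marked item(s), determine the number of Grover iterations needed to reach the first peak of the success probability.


After j Grover iterations the success probability is P(j) = sin^2((2j+1)*theta), where sin(theta) = sqrt(k/N).
N = 2^4 = 16, k = 2
sin(theta) = sqrt(k/N) = 0.3535533906
theta = arcsin(sqrt(k/N)) = 0.3613671239 rad
P(j) reaches its first maximum when (2j+1)*theta is as close as possible to pi/2, i.e. j = round(pi/(4*theta) - 1/2).
pi/(4*theta) - 1/2 = 1.6734
(For comparison, the common estimate pi/4 * sqrt(N/k) = 2.2214; the exact maximiser is used here.)
Optimal iterations = 2

2


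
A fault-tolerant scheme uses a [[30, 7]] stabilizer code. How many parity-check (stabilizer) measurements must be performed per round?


For an [[n,k]] stabilizer code:
Number of stabilizer generators = n - k
= 30 - 7
= 23

23


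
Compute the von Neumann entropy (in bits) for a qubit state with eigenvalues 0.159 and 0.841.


S = -p*log2(p) - (1-p)*log2(1-p)
p = 0.1590, 1-p = 0.8410
= -0.1590 * log2(0.1590) - 0.8410 * log2(0.8410)
= -(-0.4218) - (-0.2101)
= 0.6319

0.6319


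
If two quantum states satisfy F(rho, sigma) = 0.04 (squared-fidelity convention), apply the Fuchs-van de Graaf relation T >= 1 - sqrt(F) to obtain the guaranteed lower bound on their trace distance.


Fuchs-van de Graaf (squared-fidelity convention): 1 - sqrt(F) <= T <= sqrt(1 - F).
Lower bound: T >= 1 - sqrt(F)
sqrt(F) = sqrt(0.04) = 0.2000
T >= 1 - 0.2000
T >= 0.8000

0.8000


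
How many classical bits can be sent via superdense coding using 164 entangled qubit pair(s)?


Superdense coding allows 2 classical bits per shared entangled pair.
164 pair(s) -> 2 * 164 = 328 classical bits

328


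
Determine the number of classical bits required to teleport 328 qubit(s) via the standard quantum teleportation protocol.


Quantum teleportation requires 2 classical bits per qubit teleported.
328 qubit(s) -> 2 * 328 = 656 classical bits

656


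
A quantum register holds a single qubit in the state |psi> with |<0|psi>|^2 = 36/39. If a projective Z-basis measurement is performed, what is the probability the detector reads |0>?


|alpha|^2 = 36/39 = 0.9231
|beta|^2 = 1 - 36/39 = 3/39 = 0.0769
P(|0>) = |alpha|^2 = 0.9231

0.9231


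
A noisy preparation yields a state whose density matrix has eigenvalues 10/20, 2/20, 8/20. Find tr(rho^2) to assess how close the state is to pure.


tr(rho^2) = sum of eigenvalues squared
= (10/20)^2 + (2/20)^2 + (8/20)^2
= (100 + 4 + 64) / 400
= 168/400
= 0.4200

0.4200


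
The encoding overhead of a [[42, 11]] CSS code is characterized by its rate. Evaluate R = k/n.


Code rate R = k/n
= 11/42
= 0.2619

0.2619


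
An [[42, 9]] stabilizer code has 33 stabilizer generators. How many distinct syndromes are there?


Each stabilizer generator gives a binary (+1 or -1) measurement outcome.
With 33 independent generators:
Total syndromes = 2^33
= 8589934592

8589934592


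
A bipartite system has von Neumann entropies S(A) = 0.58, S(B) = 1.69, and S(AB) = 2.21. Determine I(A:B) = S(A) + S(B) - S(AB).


I(A:B) = S(A) + S(B) - S(AB)
= 0.58 + 1.69 - 2.21
= 0.0600

0.0600


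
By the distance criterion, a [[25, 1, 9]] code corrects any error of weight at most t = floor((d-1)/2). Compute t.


Code parameters: [[25, 1, 9]], distance d = 9.
Number of correctable errors = floor((d-1)/2)
= floor((9 - 1)/2)
= floor(8/2)
= 4

4


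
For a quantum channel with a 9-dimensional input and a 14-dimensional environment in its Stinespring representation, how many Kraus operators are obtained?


Tracing out the environment in an orthonormal basis {|i>_E} gives Kraus operators K_i = <i|_E U |0>_E.
Number of Kraus operators = dim(H_env) = d_env
= 14

14


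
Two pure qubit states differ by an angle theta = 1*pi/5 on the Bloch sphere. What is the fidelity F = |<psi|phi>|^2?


For states separated by angle theta on Bloch sphere:
F = cos^2(theta/2)
theta = 1*pi/5 = 0.6283
theta/2 = 0.3142
cos(theta/2) = 0.9511
F = 0.9045

0.9045


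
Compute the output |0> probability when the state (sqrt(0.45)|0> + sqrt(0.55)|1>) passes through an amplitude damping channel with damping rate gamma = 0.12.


For amplitude damping with parameter gamma on state sqrt(a)|0> + sqrt(b)|1>:
alpha^2 = 0.45, beta^2 = 0.55
P(|0>) = alpha^2 + gamma * beta^2
= 0.45 + 0.12 * 0.55
= 0.45 + 0.0660
= 0.5160

0.5160


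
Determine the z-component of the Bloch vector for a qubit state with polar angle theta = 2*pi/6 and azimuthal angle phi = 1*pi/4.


theta = 1.0472, phi = 0.7854
r_z = cos(theta) = 0.5000

0.5000


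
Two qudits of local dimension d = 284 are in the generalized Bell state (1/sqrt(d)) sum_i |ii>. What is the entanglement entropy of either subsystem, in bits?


For a maximally entangled state in d x d:
S = log2(d) = log2(284)
= 8.1497

8.1497


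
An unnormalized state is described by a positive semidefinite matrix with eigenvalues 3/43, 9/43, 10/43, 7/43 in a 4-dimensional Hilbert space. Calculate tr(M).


tr(M) = sum of eigenvalues
= 3/43 + 9/43 + 10/43 + 7/43
= 29/43
= 0.6744

0.6744


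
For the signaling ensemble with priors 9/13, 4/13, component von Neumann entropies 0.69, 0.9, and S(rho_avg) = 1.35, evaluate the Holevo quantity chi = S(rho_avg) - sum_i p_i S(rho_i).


chi = S(rho) - sum_i p_i * S(rho_i)
Weighted entropy = 9/13 * 0.69 + 4/13 * 0.9
= 0.7546
chi = 1.35 - 0.7546
= 0.5954

0.5954


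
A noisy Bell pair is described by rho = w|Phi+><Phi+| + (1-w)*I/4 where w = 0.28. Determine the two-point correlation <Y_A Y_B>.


|Phi+> = (|00> + |11>)/sqrt(2)
For the pure Bell state, <Y_A Y_B> = -1 (Bell-state Pauli correlator).
The maximally-mixed part I/4 has tr(I/4 * P tensor P) = 0 for any traceless Pauli P.
So <Y_A Y_B>_rho = w * (-1) + (1 - w) * 0
= 0.28 * (-1)
= -0.2800

-0.2800


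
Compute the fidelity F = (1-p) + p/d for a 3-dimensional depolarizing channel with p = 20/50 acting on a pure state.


F = (1-p) + p/d
= (1 - 0.4000) + 0.4000/3
= 0.6000 + 0.1333
= 0.7333

0.7333


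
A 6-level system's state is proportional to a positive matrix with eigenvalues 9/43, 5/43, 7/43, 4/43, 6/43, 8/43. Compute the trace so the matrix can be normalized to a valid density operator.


tr(M) = sum of eigenvalues
= 9/43 + 5/43 + 7/43 + 4/43 + 6/43 + 8/43
= 39/43
= 0.9070

0.9070


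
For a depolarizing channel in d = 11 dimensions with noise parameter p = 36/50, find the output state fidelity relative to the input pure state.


F = (1-p) + p/d
= (1 - 0.7200) + 0.7200/11
= 0.2800 + 0.0655
= 0.3455

0.3455


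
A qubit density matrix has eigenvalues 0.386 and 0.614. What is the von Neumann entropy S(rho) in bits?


S = -p*log2(p) - (1-p)*log2(1-p)
p = 0.3860, 1-p = 0.6140
= -0.3860 * log2(0.3860) - 0.6140 * log2(0.6140)
= -(-0.5301) - (-0.4321)
= 0.9622

0.9622


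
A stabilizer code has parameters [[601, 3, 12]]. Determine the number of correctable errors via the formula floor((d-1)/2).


Code parameters: [[601, 3, 12]], distance d = 12.
Number of correctable errors = floor((d-1)/2)
= floor((12 - 1)/2)
= floor(11/2)
= 5

5


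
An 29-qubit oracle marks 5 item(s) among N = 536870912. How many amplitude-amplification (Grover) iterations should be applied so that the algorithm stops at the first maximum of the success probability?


After j Grover iterations the success probability is P(j) = sin^2((2j+1)*theta), where sin(theta) = sqrt(k/N).
N = 2^29 = 536870912, k = 5
sin(theta) = sqrt(k/N) = 9.650505555e-05
theta = arcsin(sqrt(k/N)) = 9.65050557e-05 rad
P(j) reaches its first maximum when (2j+1)*theta is as close as possible to pi/2, i.e. j = round(pi/(4*theta) - 1/2).
pi/(4*theta) - 1/2 = 8137.9147
(For comparison, the common estimate pi/4 * sqrt(N/k) = 8138.4147; the exact maximiser is used here.)
Optimal iterations = 8138

8138


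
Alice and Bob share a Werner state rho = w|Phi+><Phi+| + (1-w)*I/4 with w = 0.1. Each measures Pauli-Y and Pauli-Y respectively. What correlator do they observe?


|Phi+> = (|00> + |11>)/sqrt(2)
For the pure Bell state, <Y_A Y_B> = -1 (Bell-state Pauli correlator).
The maximally-mixed part I/4 has tr(I/4 * P tensor P) = 0 for any traceless Pauli P.
So <Y_A Y_B>_rho = w * (-1) + (1 - w) * 0
= 0.1 * (-1)
= -0.1000

-0.1000


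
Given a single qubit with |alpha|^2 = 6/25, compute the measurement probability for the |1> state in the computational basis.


|alpha|^2 = 6/25 = 0.2400
|beta|^2 = 1 - 6/25 = 19/25 = 0.7600
P(|1>) = |beta|^2 = 0.7600

0.7600


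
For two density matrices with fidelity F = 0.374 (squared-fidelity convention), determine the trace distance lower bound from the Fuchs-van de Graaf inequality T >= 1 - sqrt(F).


Fuchs-van de Graaf (squared-fidelity convention): 1 - sqrt(F) <= T <= sqrt(1 - F).
Lower bound: T >= 1 - sqrt(F)
sqrt(F) = sqrt(0.374) = 0.6116
T >= 1 - 0.6116
T >= 0.3884

0.3884


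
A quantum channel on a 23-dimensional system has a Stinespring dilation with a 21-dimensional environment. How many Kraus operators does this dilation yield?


Tracing out the environment in an orthonormal basis {|i>_E} gives Kraus operators K_i = <i|_E U |0>_E.
Number of Kraus operators = dim(H_env) = d_env
= 21

21


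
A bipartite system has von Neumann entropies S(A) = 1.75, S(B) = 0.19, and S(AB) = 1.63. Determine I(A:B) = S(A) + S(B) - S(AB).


I(A:B) = S(A) + S(B) - S(AB)
= 1.75 + 0.19 - 1.63
= 0.3100

0.3100


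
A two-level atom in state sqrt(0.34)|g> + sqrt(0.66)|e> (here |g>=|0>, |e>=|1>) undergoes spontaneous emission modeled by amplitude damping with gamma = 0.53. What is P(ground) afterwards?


For amplitude damping with parameter gamma on state sqrt(a)|0> + sqrt(b)|1>:
alpha^2 = 0.34, beta^2 = 0.66
P(|0>) = alpha^2 + gamma * beta^2
= 0.34 + 0.53 * 0.66
= 0.34 + 0.3498
= 0.6898

0.6898


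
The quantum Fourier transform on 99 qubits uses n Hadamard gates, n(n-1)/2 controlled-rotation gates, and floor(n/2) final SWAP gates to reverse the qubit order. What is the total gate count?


Hadamard gates: 99
Controlled rotations: n*(n-1)/2 = 99*98/2 = 4851
SWAP gates: floor(n/2) = floor(99/2) = 49
Total = 99 + 4851 + 49
= 4999

4999


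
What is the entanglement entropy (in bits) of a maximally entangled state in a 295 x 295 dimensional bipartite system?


For a maximally entangled state in d x d:
S = log2(d) = log2(295)
= 8.2046

8.2046


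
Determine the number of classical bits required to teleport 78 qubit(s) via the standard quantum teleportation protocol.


Quantum teleportation requires 2 classical bits per qubit teleported.
78 qubit(s) -> 2 * 78 = 156 classical bits

156


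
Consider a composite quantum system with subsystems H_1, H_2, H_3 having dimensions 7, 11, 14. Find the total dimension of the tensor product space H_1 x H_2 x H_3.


dim(H_1 x H_2 x H_3) = 7 * 11 * 14
= 77 * 14
= 1078

1078


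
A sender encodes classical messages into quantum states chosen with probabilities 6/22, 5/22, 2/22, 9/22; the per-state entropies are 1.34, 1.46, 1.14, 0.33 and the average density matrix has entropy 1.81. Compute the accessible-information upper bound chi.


chi = S(rho) - sum_i p_i * S(rho_i)
Weighted entropy = 6/22 * 1.34 + 5/22 * 1.46 + 2/22 * 1.14 + 9/22 * 0.33
= 0.9359
chi = 1.81 - 0.9359
= 0.8741

0.8741


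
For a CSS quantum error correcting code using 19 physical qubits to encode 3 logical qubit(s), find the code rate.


Code rate R = k/n
= 3/19
= 0.1579

0.1579


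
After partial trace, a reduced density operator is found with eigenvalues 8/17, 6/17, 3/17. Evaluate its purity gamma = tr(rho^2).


tr(rho^2) = sum of eigenvalues squared
= (8/17)^2 + (6/17)^2 + (3/17)^2
= (64 + 36 + 9) / 289
= 109/289
= 0.3772

0.3772


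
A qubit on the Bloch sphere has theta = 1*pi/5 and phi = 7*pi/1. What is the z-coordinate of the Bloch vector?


theta = 0.6283, phi = 21.9911
r_z = cos(theta) = 0.8090

0.8090


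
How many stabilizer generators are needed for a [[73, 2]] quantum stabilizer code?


For an [[n,k]] stabilizer code:
Number of stabilizer generators = n - k
= 73 - 2
= 71

71


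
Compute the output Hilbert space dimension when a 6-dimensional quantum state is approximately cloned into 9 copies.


Output space = H^(tensor 9) where dim(H) = 6
dim = 6^9
= 36 (after 2 factors)
= 216 (after 3 factors)
= 1296 (after 4 factors)
= 7776 (after 5 factors)
= 46656 (after 6 factors)
= 279936 (after 7 factors)
= 1679616 (after 8 factors)
= 10077696 (after 9 factors)
= 10077696

10077696


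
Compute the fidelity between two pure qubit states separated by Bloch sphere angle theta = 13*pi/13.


For states separated by angle theta on Bloch sphere:
F = cos^2(theta/2)
theta = 13*pi/13 = 3.1416
theta/2 = 1.5708
cos(theta/2) = 0.0000
F = 0.0000

0.0000


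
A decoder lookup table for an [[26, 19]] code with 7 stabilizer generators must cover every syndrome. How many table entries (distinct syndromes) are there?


Each stabilizer generator gives a binary (+1 or -1) measurement outcome.
With 7 independent generators:
Total syndromes = 2^7
= 128

128


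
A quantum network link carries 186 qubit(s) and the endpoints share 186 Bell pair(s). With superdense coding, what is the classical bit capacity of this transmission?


Superdense coding allows 2 classical bits per shared entangled pair.
186 pair(s) -> 2 * 186 = 372 classical bits

372


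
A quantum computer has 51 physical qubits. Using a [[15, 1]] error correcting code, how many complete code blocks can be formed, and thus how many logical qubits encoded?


Each code block uses 15 physical qubits for 1 logical qubit(s).
Number of complete blocks = floor(51 / 15) = 3
Logical qubits = 3 * 1
= 3

3


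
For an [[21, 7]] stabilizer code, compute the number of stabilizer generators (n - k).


For an [[n,k]] stabilizer code:
Number of stabilizer generators = n - k
= 21 - 7
= 14

14


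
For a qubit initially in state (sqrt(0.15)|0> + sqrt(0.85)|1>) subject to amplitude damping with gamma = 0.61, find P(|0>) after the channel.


For amplitude damping with parameter gamma on state sqrt(a)|0> + sqrt(b)|1>:
alpha^2 = 0.15, beta^2 = 0.85
P(|0>) = alpha^2 + gamma * beta^2
= 0.15 + 0.61 * 0.85
= 0.15 + 0.5185
= 0.6685

0.6685


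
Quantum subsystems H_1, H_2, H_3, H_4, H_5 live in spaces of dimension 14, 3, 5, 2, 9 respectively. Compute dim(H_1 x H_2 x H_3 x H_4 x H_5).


dim(H_1 x H_2 x H_3 x H_4 x H_5) = 14 * 3 * 5 * 2 * 9
= 42 * 5 * 2 * 9
= 210 * 2 * 9
= 420 * 9
= 3780

3780


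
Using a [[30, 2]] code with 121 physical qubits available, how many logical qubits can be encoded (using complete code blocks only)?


Each code block uses 30 physical qubits for 2 logical qubit(s).
Number of complete blocks = floor(121 / 30) = 4
Logical qubits = 4 * 2
= 8

8


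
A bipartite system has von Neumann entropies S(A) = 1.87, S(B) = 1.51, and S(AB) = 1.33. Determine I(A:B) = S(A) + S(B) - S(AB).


I(A:B) = S(A) + S(B) - S(AB)
= 1.87 + 1.51 - 1.33
= 2.0500

2.0500


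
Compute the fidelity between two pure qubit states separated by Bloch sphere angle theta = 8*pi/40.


For states separated by angle theta on Bloch sphere:
F = cos^2(theta/2)
theta = 8*pi/40 = 0.6283
theta/2 = 0.3142
cos(theta/2) = 0.9511
F = 0.9045

0.9045


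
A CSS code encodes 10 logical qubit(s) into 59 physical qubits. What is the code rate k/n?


Code rate R = k/n
= 10/59
= 0.1695

0.1695


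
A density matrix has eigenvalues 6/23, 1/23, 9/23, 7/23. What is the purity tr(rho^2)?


tr(rho^2) = sum of eigenvalues squared
= (6/23)^2 + (1/23)^2 + (9/23)^2 + (7/23)^2
= (36 + 1 + 81 + 49) / 529
= 167/529
= 0.3157

0.3157


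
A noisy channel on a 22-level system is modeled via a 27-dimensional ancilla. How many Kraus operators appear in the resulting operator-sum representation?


Tracing out the environment in an orthonormal basis {|i>_E} gives Kraus operators K_i = <i|_E U |0>_E.
Number of Kraus operators = dim(H_env) = d_env
= 27

27


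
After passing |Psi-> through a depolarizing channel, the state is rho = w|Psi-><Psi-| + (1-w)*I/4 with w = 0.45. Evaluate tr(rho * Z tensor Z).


|Psi-> = (|01> - |10>)/sqrt(2)
For the pure Bell state, <Z_A Z_B> = -1 (Bell-state Pauli correlator).
The maximally-mixed part I/4 has tr(I/4 * P tensor P) = 0 for any traceless Pauli P.
So <Z_A Z_B>_rho = w * (-1) + (1 - w) * 0
= 0.45 * (-1)
= -0.4500

-0.4500


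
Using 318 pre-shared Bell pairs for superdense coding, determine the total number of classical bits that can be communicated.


Superdense coding allows 2 classical bits per shared entangled pair.
318 pair(s) -> 2 * 318 = 636 classical bits

636
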